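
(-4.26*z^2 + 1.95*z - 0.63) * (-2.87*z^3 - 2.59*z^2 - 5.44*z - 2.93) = 12.2262*z^5 + 5.4369*z^4 + 19.932*z^3 + 3.5055*z^2 - 2.2863*z + 1.8459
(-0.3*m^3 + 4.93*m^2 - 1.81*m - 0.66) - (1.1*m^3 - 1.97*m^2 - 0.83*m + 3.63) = -1.4*m^3 + 6.9*m^2 - 0.98*m - 4.29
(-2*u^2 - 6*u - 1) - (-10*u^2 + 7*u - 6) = 8*u^2 - 13*u + 5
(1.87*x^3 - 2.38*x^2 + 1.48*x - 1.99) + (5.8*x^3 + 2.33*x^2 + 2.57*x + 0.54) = 7.67*x^3 - 0.0499999999999998*x^2 + 4.05*x - 1.45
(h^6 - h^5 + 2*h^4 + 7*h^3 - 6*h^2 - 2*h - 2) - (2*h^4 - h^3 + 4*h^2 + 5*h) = h^6 - h^5 + 8*h^3 - 10*h^2 - 7*h - 2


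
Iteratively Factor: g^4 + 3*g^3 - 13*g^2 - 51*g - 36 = (g + 1)*(g^3 + 2*g^2 - 15*g - 36) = (g + 1)*(g + 3)*(g^2 - g - 12) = (g - 4)*(g + 1)*(g + 3)*(g + 3)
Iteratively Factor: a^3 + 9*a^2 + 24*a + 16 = (a + 1)*(a^2 + 8*a + 16) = (a + 1)*(a + 4)*(a + 4)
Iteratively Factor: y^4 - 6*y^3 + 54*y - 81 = (y + 3)*(y^3 - 9*y^2 + 27*y - 27) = (y - 3)*(y + 3)*(y^2 - 6*y + 9) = (y - 3)^2*(y + 3)*(y - 3)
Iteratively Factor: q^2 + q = (q + 1)*(q)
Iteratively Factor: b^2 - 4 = (b - 2)*(b + 2)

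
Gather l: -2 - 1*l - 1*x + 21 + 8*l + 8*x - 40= 7*l + 7*x - 21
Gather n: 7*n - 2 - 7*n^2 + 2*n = -7*n^2 + 9*n - 2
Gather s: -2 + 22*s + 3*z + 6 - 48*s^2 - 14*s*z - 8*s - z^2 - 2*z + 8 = -48*s^2 + s*(14 - 14*z) - z^2 + z + 12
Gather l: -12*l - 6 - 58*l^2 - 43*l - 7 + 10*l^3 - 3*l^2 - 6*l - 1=10*l^3 - 61*l^2 - 61*l - 14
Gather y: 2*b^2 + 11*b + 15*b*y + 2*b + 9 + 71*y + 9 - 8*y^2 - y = 2*b^2 + 13*b - 8*y^2 + y*(15*b + 70) + 18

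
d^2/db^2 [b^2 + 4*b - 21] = 2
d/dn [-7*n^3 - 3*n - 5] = -21*n^2 - 3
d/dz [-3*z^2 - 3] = -6*z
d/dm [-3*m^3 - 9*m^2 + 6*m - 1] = -9*m^2 - 18*m + 6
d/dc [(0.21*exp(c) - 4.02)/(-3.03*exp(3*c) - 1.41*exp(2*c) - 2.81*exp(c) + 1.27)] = (1.2726*exp(3*c) - 36.2457*exp(2*c) - 11.3364*exp(c) - 11.0295)*exp(c)/(9.1809*exp(6*c) + 8.5446*exp(5*c) + 19.0167*exp(4*c) + 0.228000000000001*exp(3*c) + 4.3147*exp(2*c) - 7.1374*exp(c) + 1.6129)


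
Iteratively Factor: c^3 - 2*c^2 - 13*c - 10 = (c + 1)*(c^2 - 3*c - 10) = (c - 5)*(c + 1)*(c + 2)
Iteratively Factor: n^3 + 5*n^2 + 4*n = (n + 4)*(n^2 + n) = (n + 1)*(n + 4)*(n)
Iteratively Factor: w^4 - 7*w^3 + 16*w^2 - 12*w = (w - 2)*(w^3 - 5*w^2 + 6*w) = w*(w - 2)*(w^2 - 5*w + 6) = w*(w - 3)*(w - 2)*(w - 2)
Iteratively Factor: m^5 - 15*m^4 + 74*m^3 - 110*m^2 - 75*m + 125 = (m + 1)*(m^4 - 16*m^3 + 90*m^2 - 200*m + 125) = (m - 1)*(m + 1)*(m^3 - 15*m^2 + 75*m - 125) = (m - 5)*(m - 1)*(m + 1)*(m^2 - 10*m + 25) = (m - 5)^2*(m - 1)*(m + 1)*(m - 5)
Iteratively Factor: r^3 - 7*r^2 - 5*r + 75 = (r + 3)*(r^2 - 10*r + 25) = (r - 5)*(r + 3)*(r - 5)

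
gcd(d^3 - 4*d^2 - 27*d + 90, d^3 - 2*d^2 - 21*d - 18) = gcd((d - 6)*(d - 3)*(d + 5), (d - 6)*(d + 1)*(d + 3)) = d - 6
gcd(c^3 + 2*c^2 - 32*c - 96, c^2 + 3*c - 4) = c + 4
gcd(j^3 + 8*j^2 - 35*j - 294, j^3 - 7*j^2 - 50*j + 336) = j^2 + j - 42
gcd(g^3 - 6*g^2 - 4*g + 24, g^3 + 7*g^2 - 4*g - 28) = g^2 - 4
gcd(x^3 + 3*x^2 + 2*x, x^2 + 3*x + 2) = x^2 + 3*x + 2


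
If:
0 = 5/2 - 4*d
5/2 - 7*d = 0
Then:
No Solution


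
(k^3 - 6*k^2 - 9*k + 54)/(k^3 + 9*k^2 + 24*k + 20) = (k^3 - 6*k^2 - 9*k + 54)/(k^3 + 9*k^2 + 24*k + 20)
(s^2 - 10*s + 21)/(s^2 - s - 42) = (s - 3)/(s + 6)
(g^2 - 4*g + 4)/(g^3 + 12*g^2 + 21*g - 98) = (g - 2)/(g^2 + 14*g + 49)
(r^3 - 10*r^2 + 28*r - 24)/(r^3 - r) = (r^3 - 10*r^2 + 28*r - 24)/(r^3 - r)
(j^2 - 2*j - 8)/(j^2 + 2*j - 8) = (j^2 - 2*j - 8)/(j^2 + 2*j - 8)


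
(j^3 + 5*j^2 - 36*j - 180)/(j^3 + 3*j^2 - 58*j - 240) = (j - 6)/(j - 8)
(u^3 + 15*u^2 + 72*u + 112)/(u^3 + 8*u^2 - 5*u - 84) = (u + 4)/(u - 3)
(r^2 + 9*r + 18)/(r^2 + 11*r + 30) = (r + 3)/(r + 5)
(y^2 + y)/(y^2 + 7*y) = (y + 1)/(y + 7)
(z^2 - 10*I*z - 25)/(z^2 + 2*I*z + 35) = (z - 5*I)/(z + 7*I)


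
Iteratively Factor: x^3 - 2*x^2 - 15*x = (x + 3)*(x^2 - 5*x) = (x - 5)*(x + 3)*(x)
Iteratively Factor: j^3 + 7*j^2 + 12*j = (j + 3)*(j^2 + 4*j) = (j + 3)*(j + 4)*(j)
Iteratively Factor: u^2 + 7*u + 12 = (u + 4)*(u + 3)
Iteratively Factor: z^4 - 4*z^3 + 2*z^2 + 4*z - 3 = (z + 1)*(z^3 - 5*z^2 + 7*z - 3) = (z - 3)*(z + 1)*(z^2 - 2*z + 1) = (z - 3)*(z - 1)*(z + 1)*(z - 1)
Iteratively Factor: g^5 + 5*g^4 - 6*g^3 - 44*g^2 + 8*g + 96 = (g + 4)*(g^4 + g^3 - 10*g^2 - 4*g + 24) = (g + 3)*(g + 4)*(g^3 - 2*g^2 - 4*g + 8) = (g - 2)*(g + 3)*(g + 4)*(g^2 - 4) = (g - 2)^2*(g + 3)*(g + 4)*(g + 2)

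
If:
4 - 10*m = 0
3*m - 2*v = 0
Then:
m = 2/5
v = 3/5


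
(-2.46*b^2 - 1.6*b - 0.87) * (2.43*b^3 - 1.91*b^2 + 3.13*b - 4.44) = -5.9778*b^5 + 0.8106*b^4 - 6.7579*b^3 + 7.5761*b^2 + 4.3809*b + 3.8628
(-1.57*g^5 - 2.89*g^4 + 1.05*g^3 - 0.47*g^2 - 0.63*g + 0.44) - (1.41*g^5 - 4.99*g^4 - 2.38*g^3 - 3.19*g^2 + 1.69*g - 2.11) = -2.98*g^5 + 2.1*g^4 + 3.43*g^3 + 2.72*g^2 - 2.32*g + 2.55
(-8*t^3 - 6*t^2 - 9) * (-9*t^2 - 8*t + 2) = 72*t^5 + 118*t^4 + 32*t^3 + 69*t^2 + 72*t - 18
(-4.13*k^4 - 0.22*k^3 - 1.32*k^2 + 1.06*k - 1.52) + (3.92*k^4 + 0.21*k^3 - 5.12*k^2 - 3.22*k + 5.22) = -0.21*k^4 - 0.01*k^3 - 6.44*k^2 - 2.16*k + 3.7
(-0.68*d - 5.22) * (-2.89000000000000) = 1.9652*d + 15.0858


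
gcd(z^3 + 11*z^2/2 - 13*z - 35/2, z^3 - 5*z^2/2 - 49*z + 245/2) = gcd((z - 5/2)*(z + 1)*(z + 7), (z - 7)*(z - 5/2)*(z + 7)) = z^2 + 9*z/2 - 35/2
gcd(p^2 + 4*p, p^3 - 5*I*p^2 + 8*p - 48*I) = 1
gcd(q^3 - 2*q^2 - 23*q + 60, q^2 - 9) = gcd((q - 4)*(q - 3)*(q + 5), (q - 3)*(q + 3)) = q - 3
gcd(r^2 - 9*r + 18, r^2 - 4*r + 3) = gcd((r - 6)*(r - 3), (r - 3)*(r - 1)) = r - 3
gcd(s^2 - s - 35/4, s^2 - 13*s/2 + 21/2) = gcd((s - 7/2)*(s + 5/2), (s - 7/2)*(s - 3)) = s - 7/2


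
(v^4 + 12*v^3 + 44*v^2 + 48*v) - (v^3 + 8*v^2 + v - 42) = v^4 + 11*v^3 + 36*v^2 + 47*v + 42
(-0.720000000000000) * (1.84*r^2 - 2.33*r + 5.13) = -1.3248*r^2 + 1.6776*r - 3.6936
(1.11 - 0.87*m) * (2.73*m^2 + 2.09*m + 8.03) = -2.3751*m^3 + 1.212*m^2 - 4.6662*m + 8.9133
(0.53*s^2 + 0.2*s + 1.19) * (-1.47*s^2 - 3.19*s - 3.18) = -0.7791*s^4 - 1.9847*s^3 - 4.0727*s^2 - 4.4321*s - 3.7842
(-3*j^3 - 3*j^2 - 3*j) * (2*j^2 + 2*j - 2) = -6*j^5 - 12*j^4 - 6*j^3 + 6*j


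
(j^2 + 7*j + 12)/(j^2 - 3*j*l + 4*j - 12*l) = (j + 3)/(j - 3*l)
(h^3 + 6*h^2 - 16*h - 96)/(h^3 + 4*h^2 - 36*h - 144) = (h - 4)/(h - 6)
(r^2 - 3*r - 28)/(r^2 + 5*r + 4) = (r - 7)/(r + 1)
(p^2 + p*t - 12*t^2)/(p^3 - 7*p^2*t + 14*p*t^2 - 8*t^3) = (p^2 + p*t - 12*t^2)/(p^3 - 7*p^2*t + 14*p*t^2 - 8*t^3)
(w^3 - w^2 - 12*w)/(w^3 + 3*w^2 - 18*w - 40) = w*(w + 3)/(w^2 + 7*w + 10)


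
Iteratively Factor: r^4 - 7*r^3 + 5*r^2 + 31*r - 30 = (r - 1)*(r^3 - 6*r^2 - r + 30) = (r - 3)*(r - 1)*(r^2 - 3*r - 10) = (r - 3)*(r - 1)*(r + 2)*(r - 5)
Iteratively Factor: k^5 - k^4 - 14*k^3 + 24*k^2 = (k - 3)*(k^4 + 2*k^3 - 8*k^2) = (k - 3)*(k + 4)*(k^3 - 2*k^2) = k*(k - 3)*(k + 4)*(k^2 - 2*k) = k*(k - 3)*(k - 2)*(k + 4)*(k)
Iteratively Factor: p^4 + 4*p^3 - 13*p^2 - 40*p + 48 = (p - 1)*(p^3 + 5*p^2 - 8*p - 48) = (p - 1)*(p + 4)*(p^2 + p - 12) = (p - 1)*(p + 4)^2*(p - 3)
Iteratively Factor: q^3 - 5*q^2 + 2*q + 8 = (q - 4)*(q^2 - q - 2) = (q - 4)*(q - 2)*(q + 1)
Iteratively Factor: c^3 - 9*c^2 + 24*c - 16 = (c - 4)*(c^2 - 5*c + 4) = (c - 4)*(c - 1)*(c - 4)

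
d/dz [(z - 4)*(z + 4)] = 2*z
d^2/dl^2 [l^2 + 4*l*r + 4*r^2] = 2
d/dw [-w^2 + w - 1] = 1 - 2*w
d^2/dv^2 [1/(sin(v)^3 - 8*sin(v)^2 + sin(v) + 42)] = (-9*sin(v)^6 + 88*sin(v)^5 - 246*sin(v)^4 + 274*sin(v)^3 - 955*sin(v)^2 - 258*sin(v) + 674)/(sin(v)^3 - 8*sin(v)^2 + sin(v) + 42)^3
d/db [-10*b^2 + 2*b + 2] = 2 - 20*b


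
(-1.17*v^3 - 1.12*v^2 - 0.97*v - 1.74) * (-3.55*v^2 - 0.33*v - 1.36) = 4.1535*v^5 + 4.3621*v^4 + 5.4043*v^3 + 8.0203*v^2 + 1.8934*v + 2.3664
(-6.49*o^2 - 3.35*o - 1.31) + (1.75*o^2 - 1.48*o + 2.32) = -4.74*o^2 - 4.83*o + 1.01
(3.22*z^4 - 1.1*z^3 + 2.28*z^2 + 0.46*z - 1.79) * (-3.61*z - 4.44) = -11.6242*z^5 - 10.3258*z^4 - 3.3468*z^3 - 11.7838*z^2 + 4.4195*z + 7.9476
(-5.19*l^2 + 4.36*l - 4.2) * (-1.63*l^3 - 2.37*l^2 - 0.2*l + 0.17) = 8.4597*l^5 + 5.1935*l^4 - 2.4492*l^3 + 8.1997*l^2 + 1.5812*l - 0.714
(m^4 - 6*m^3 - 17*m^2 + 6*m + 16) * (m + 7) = m^5 + m^4 - 59*m^3 - 113*m^2 + 58*m + 112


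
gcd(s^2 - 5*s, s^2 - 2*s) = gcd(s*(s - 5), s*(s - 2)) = s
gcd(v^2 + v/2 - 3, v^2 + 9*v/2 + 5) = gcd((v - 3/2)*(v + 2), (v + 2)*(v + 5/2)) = v + 2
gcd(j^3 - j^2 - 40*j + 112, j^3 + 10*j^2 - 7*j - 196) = j^2 + 3*j - 28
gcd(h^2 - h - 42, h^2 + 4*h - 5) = 1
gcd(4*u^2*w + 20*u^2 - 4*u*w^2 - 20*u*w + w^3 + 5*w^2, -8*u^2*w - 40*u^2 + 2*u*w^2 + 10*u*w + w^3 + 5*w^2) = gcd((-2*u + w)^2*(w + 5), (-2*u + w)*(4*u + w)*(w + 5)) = 2*u*w + 10*u - w^2 - 5*w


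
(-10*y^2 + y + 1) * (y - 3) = -10*y^3 + 31*y^2 - 2*y - 3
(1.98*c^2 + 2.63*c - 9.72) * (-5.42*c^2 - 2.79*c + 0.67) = -10.7316*c^4 - 19.7788*c^3 + 46.6713*c^2 + 28.8809*c - 6.5124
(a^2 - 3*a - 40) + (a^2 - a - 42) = 2*a^2 - 4*a - 82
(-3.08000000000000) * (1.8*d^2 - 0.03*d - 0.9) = -5.544*d^2 + 0.0924*d + 2.772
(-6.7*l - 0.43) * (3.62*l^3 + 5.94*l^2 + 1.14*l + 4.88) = -24.254*l^4 - 41.3546*l^3 - 10.1922*l^2 - 33.1862*l - 2.0984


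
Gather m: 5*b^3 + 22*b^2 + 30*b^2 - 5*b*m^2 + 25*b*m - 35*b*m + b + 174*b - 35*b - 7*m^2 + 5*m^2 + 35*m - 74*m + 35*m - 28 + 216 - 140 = 5*b^3 + 52*b^2 + 140*b + m^2*(-5*b - 2) + m*(-10*b - 4) + 48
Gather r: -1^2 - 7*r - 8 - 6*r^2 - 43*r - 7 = -6*r^2 - 50*r - 16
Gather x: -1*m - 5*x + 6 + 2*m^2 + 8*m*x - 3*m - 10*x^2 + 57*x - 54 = 2*m^2 - 4*m - 10*x^2 + x*(8*m + 52) - 48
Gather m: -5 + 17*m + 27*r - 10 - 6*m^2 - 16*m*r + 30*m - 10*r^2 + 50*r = -6*m^2 + m*(47 - 16*r) - 10*r^2 + 77*r - 15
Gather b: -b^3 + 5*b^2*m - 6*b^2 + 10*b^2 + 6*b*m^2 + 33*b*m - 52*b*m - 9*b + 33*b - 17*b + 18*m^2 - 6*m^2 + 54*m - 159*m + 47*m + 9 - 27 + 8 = -b^3 + b^2*(5*m + 4) + b*(6*m^2 - 19*m + 7) + 12*m^2 - 58*m - 10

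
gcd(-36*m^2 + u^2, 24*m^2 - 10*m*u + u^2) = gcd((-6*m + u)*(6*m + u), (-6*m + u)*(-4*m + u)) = -6*m + u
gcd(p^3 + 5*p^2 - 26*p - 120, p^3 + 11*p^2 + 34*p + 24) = p^2 + 10*p + 24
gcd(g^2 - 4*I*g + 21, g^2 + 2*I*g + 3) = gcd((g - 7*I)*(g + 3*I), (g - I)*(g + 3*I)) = g + 3*I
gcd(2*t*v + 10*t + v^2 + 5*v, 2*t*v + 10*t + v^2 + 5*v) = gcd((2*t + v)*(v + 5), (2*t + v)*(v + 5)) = 2*t*v + 10*t + v^2 + 5*v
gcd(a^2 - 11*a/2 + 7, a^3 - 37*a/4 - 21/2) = a - 7/2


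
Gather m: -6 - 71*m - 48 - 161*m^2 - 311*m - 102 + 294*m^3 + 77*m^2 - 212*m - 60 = 294*m^3 - 84*m^2 - 594*m - 216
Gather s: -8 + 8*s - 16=8*s - 24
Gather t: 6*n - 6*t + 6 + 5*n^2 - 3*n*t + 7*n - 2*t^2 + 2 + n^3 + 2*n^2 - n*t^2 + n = n^3 + 7*n^2 + 14*n + t^2*(-n - 2) + t*(-3*n - 6) + 8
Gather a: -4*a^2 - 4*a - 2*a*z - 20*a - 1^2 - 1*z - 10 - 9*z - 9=-4*a^2 + a*(-2*z - 24) - 10*z - 20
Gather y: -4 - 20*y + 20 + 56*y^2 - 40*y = 56*y^2 - 60*y + 16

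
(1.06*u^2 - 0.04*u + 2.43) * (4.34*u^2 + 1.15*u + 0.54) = 4.6004*u^4 + 1.0454*u^3 + 11.0726*u^2 + 2.7729*u + 1.3122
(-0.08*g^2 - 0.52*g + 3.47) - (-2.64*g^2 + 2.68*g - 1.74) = 2.56*g^2 - 3.2*g + 5.21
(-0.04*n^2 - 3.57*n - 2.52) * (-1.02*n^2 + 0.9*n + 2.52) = 0.0408*n^4 + 3.6054*n^3 - 0.7434*n^2 - 11.2644*n - 6.3504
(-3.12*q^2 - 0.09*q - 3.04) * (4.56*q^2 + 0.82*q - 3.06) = -14.2272*q^4 - 2.9688*q^3 - 4.389*q^2 - 2.2174*q + 9.3024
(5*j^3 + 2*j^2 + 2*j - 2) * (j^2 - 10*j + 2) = 5*j^5 - 48*j^4 - 8*j^3 - 18*j^2 + 24*j - 4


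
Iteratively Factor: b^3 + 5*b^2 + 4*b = (b + 4)*(b^2 + b) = b*(b + 4)*(b + 1)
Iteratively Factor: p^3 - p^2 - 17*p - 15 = (p - 5)*(p^2 + 4*p + 3) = (p - 5)*(p + 1)*(p + 3)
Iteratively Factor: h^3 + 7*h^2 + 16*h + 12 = (h + 2)*(h^2 + 5*h + 6) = (h + 2)^2*(h + 3)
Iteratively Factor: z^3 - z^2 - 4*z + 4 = (z - 2)*(z^2 + z - 2) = (z - 2)*(z + 2)*(z - 1)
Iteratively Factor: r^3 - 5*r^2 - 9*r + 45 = (r + 3)*(r^2 - 8*r + 15) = (r - 5)*(r + 3)*(r - 3)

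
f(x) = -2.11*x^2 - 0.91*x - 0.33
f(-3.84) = -27.95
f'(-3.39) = 13.40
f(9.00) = -179.43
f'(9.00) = -38.89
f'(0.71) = -3.91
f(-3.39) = -21.49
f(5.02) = -58.07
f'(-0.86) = 2.72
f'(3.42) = -15.34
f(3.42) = -28.12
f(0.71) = -2.04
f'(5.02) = -22.09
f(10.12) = -225.63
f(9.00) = -179.43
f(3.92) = -36.32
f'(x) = -4.22*x - 0.91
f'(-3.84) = 15.29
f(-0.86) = -1.11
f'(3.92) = -17.45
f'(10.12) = -43.62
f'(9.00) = -38.89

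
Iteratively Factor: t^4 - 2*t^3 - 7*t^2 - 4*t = (t)*(t^3 - 2*t^2 - 7*t - 4) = t*(t + 1)*(t^2 - 3*t - 4) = t*(t - 4)*(t + 1)*(t + 1)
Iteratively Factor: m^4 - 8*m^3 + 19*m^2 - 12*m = (m - 4)*(m^3 - 4*m^2 + 3*m) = (m - 4)*(m - 1)*(m^2 - 3*m) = m*(m - 4)*(m - 1)*(m - 3)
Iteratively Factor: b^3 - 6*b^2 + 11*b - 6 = (b - 3)*(b^2 - 3*b + 2) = (b - 3)*(b - 2)*(b - 1)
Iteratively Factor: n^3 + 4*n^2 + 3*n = (n)*(n^2 + 4*n + 3) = n*(n + 1)*(n + 3)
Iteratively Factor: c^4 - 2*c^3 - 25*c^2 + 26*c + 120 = (c + 2)*(c^3 - 4*c^2 - 17*c + 60) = (c - 3)*(c + 2)*(c^2 - c - 20) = (c - 5)*(c - 3)*(c + 2)*(c + 4)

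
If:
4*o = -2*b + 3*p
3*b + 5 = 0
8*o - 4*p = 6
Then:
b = -5/3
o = 7/12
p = -1/3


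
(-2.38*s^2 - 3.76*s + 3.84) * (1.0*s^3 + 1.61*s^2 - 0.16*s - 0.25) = -2.38*s^5 - 7.5918*s^4 - 1.8328*s^3 + 7.379*s^2 + 0.3256*s - 0.96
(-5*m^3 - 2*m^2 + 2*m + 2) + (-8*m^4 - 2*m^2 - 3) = -8*m^4 - 5*m^3 - 4*m^2 + 2*m - 1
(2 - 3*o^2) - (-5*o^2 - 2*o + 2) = 2*o^2 + 2*o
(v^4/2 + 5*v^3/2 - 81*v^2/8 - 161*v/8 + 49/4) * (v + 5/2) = v^5/2 + 15*v^4/4 - 31*v^3/8 - 727*v^2/16 - 609*v/16 + 245/8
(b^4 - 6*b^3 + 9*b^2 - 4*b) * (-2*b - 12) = -2*b^5 + 54*b^3 - 100*b^2 + 48*b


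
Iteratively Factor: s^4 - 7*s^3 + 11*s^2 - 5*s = (s - 5)*(s^3 - 2*s^2 + s) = s*(s - 5)*(s^2 - 2*s + 1) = s*(s - 5)*(s - 1)*(s - 1)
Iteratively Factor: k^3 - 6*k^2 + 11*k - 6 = (k - 3)*(k^2 - 3*k + 2) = (k - 3)*(k - 2)*(k - 1)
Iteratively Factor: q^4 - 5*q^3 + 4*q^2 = (q - 1)*(q^3 - 4*q^2) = q*(q - 1)*(q^2 - 4*q) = q*(q - 4)*(q - 1)*(q)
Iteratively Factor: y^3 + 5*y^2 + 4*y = (y + 1)*(y^2 + 4*y) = y*(y + 1)*(y + 4)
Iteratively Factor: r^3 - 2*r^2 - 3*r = (r - 3)*(r^2 + r) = (r - 3)*(r + 1)*(r)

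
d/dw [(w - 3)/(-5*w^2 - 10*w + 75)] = 1/(5*(w^2 + 10*w + 25))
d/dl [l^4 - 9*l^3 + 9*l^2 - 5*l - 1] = 4*l^3 - 27*l^2 + 18*l - 5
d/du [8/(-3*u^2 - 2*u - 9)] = 16*(3*u + 1)/(3*u^2 + 2*u + 9)^2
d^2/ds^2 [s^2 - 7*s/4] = 2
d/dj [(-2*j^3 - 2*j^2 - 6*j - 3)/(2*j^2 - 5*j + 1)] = (-4*j^4 + 20*j^3 + 16*j^2 + 8*j - 21)/(4*j^4 - 20*j^3 + 29*j^2 - 10*j + 1)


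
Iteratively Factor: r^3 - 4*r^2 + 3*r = (r)*(r^2 - 4*r + 3) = r*(r - 3)*(r - 1)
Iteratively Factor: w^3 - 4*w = (w)*(w^2 - 4) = w*(w + 2)*(w - 2)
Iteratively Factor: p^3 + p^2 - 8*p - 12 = (p - 3)*(p^2 + 4*p + 4) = (p - 3)*(p + 2)*(p + 2)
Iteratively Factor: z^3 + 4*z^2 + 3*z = (z)*(z^2 + 4*z + 3) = z*(z + 3)*(z + 1)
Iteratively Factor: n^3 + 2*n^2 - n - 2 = (n + 2)*(n^2 - 1) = (n - 1)*(n + 2)*(n + 1)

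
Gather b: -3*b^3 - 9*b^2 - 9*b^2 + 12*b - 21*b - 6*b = -3*b^3 - 18*b^2 - 15*b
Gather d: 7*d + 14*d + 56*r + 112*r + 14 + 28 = 21*d + 168*r + 42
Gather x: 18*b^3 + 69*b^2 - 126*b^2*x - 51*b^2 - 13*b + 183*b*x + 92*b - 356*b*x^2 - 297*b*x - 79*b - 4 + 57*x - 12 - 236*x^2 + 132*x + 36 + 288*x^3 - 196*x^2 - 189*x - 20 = 18*b^3 + 18*b^2 + 288*x^3 + x^2*(-356*b - 432) + x*(-126*b^2 - 114*b)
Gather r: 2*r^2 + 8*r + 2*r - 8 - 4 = 2*r^2 + 10*r - 12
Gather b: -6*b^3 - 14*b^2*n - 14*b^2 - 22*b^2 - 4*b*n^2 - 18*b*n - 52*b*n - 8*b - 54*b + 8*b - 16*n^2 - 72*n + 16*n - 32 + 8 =-6*b^3 + b^2*(-14*n - 36) + b*(-4*n^2 - 70*n - 54) - 16*n^2 - 56*n - 24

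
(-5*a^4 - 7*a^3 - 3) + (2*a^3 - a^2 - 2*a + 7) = -5*a^4 - 5*a^3 - a^2 - 2*a + 4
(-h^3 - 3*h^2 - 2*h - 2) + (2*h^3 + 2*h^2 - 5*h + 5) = h^3 - h^2 - 7*h + 3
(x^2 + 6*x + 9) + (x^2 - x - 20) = 2*x^2 + 5*x - 11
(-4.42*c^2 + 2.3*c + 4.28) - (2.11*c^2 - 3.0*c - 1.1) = -6.53*c^2 + 5.3*c + 5.38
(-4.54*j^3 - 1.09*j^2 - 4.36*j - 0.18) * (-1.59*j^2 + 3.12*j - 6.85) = 7.2186*j^5 - 12.4317*j^4 + 34.6306*j^3 - 5.8505*j^2 + 29.3044*j + 1.233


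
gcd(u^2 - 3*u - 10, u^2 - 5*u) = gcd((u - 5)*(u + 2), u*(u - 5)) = u - 5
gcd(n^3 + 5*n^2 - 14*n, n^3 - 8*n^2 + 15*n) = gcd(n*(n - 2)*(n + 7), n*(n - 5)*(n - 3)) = n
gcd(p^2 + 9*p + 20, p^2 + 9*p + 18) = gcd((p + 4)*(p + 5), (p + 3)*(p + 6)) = 1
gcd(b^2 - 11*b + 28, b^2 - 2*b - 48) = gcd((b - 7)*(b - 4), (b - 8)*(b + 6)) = 1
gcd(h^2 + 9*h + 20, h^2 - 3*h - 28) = h + 4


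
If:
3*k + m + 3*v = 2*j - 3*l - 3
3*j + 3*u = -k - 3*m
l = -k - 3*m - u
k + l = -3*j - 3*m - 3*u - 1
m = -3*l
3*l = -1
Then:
No Solution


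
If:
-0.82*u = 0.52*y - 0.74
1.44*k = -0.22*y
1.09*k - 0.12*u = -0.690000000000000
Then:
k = -0.98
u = -3.18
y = 6.43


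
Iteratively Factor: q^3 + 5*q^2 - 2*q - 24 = (q + 4)*(q^2 + q - 6) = (q - 2)*(q + 4)*(q + 3)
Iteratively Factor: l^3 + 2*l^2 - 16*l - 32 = (l + 4)*(l^2 - 2*l - 8) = (l + 2)*(l + 4)*(l - 4)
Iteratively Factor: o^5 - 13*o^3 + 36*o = (o - 3)*(o^4 + 3*o^3 - 4*o^2 - 12*o) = (o - 3)*(o - 2)*(o^3 + 5*o^2 + 6*o) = (o - 3)*(o - 2)*(o + 3)*(o^2 + 2*o) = (o - 3)*(o - 2)*(o + 2)*(o + 3)*(o)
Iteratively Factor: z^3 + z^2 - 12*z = (z - 3)*(z^2 + 4*z) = z*(z - 3)*(z + 4)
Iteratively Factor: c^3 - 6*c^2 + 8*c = (c)*(c^2 - 6*c + 8) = c*(c - 4)*(c - 2)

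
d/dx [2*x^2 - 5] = 4*x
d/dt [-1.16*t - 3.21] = -1.16000000000000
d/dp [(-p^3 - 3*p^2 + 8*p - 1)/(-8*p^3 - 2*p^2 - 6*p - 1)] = (-22*p^4 + 140*p^3 + 13*p^2 + 2*p - 14)/(64*p^6 + 32*p^5 + 100*p^4 + 40*p^3 + 40*p^2 + 12*p + 1)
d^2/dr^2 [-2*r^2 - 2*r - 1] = -4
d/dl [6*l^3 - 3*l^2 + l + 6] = 18*l^2 - 6*l + 1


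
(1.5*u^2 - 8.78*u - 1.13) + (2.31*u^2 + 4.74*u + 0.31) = 3.81*u^2 - 4.04*u - 0.82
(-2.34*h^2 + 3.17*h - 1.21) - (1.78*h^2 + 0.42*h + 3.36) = -4.12*h^2 + 2.75*h - 4.57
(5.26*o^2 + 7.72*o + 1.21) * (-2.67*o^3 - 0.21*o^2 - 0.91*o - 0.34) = -14.0442*o^5 - 21.717*o^4 - 9.6385*o^3 - 9.0677*o^2 - 3.7259*o - 0.4114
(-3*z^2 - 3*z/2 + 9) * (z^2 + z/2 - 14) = -3*z^4 - 3*z^3 + 201*z^2/4 + 51*z/2 - 126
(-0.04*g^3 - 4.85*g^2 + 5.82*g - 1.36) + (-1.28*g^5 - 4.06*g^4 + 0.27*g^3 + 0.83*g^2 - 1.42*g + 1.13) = -1.28*g^5 - 4.06*g^4 + 0.23*g^3 - 4.02*g^2 + 4.4*g - 0.23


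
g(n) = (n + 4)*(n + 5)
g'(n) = 2*n + 9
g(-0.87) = 12.93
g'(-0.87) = 7.26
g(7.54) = 144.71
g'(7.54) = 24.08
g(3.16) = 58.43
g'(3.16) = 15.32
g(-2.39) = 4.20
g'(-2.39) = 4.22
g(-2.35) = 4.37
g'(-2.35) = 4.30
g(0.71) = 26.89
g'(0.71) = 10.42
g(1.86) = 40.20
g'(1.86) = 12.72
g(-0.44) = 16.23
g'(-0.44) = 8.12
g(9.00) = 182.00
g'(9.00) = 27.00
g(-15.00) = 110.00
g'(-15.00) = -21.00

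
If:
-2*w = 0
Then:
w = 0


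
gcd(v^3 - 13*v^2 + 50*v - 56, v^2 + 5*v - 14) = v - 2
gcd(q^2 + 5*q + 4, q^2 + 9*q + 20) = q + 4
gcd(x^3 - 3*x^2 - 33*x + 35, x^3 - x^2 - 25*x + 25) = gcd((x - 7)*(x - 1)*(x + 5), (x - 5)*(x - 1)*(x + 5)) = x^2 + 4*x - 5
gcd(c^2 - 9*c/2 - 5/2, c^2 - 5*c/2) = 1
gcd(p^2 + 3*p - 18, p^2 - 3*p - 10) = 1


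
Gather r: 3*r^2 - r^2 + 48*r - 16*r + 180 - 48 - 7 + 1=2*r^2 + 32*r + 126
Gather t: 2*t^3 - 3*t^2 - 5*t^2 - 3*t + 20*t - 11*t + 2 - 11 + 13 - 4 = 2*t^3 - 8*t^2 + 6*t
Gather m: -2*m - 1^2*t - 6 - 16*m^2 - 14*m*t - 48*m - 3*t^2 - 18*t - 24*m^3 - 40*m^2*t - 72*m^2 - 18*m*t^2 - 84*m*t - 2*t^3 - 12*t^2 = -24*m^3 + m^2*(-40*t - 88) + m*(-18*t^2 - 98*t - 50) - 2*t^3 - 15*t^2 - 19*t - 6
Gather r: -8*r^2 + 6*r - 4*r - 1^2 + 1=-8*r^2 + 2*r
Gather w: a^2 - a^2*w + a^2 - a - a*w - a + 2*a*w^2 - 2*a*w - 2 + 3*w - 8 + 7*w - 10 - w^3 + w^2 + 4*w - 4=2*a^2 - 2*a - w^3 + w^2*(2*a + 1) + w*(-a^2 - 3*a + 14) - 24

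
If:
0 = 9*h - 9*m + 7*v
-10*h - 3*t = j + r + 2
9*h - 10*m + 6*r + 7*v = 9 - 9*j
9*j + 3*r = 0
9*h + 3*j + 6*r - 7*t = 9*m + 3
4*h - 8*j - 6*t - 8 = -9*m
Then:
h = -7424/13437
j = -14197/13437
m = 760/1493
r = 14197/4479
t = 2108/4479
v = 14264/10451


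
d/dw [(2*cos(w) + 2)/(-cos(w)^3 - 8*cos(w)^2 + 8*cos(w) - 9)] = (-35*cos(w) - 11*cos(2*w) - cos(3*w) + 23)*sin(w)/((cos(w) + 9)^2*(sin(w)^2 + cos(w) - 2)^2)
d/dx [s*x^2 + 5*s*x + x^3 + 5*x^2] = 2*s*x + 5*s + 3*x^2 + 10*x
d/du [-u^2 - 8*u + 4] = -2*u - 8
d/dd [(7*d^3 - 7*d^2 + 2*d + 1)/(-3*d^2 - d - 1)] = (-21*d^4 - 14*d^3 - 8*d^2 + 20*d - 1)/(9*d^4 + 6*d^3 + 7*d^2 + 2*d + 1)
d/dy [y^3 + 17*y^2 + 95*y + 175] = 3*y^2 + 34*y + 95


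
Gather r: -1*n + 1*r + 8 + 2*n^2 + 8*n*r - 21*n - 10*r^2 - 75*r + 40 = 2*n^2 - 22*n - 10*r^2 + r*(8*n - 74) + 48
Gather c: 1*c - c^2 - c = -c^2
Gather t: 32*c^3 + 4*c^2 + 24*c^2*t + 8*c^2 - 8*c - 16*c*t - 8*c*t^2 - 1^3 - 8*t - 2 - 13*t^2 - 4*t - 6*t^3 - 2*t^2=32*c^3 + 12*c^2 - 8*c - 6*t^3 + t^2*(-8*c - 15) + t*(24*c^2 - 16*c - 12) - 3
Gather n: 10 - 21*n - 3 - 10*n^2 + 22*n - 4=-10*n^2 + n + 3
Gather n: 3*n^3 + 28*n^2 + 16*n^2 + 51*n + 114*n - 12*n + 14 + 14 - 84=3*n^3 + 44*n^2 + 153*n - 56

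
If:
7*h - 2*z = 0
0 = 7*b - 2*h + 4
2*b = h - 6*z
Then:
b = -5/9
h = 1/18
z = 7/36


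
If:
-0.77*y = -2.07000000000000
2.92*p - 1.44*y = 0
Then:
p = 1.33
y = 2.69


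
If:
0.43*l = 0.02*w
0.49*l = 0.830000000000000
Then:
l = 1.69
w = 36.42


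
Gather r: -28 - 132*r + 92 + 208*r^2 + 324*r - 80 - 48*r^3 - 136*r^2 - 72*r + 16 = -48*r^3 + 72*r^2 + 120*r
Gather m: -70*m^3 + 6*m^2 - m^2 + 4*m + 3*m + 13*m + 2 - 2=-70*m^3 + 5*m^2 + 20*m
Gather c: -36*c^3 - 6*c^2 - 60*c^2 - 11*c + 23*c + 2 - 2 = -36*c^3 - 66*c^2 + 12*c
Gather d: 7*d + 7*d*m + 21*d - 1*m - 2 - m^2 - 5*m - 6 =d*(7*m + 28) - m^2 - 6*m - 8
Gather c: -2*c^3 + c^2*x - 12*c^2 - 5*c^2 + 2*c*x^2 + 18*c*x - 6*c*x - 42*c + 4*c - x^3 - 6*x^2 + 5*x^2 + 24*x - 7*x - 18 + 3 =-2*c^3 + c^2*(x - 17) + c*(2*x^2 + 12*x - 38) - x^3 - x^2 + 17*x - 15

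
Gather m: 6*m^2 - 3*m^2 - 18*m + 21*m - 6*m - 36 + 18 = 3*m^2 - 3*m - 18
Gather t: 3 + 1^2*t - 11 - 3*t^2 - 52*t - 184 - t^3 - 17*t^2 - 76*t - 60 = -t^3 - 20*t^2 - 127*t - 252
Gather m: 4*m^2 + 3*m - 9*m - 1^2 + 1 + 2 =4*m^2 - 6*m + 2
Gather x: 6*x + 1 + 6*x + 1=12*x + 2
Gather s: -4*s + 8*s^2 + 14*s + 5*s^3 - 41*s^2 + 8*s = 5*s^3 - 33*s^2 + 18*s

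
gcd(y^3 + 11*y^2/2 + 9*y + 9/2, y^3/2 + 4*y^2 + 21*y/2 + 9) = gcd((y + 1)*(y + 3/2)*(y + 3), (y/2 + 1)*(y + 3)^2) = y + 3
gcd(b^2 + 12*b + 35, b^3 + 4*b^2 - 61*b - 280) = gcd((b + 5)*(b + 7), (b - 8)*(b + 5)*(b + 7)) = b^2 + 12*b + 35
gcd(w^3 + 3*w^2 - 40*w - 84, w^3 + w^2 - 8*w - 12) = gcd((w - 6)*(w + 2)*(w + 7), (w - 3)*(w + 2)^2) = w + 2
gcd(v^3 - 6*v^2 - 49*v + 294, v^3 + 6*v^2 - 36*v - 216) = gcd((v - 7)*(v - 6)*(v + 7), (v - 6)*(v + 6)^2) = v - 6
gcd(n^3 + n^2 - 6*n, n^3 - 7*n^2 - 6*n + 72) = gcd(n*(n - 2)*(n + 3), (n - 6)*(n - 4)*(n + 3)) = n + 3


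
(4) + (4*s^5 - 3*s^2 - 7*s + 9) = 4*s^5 - 3*s^2 - 7*s + 13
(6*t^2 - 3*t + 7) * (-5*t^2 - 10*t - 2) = -30*t^4 - 45*t^3 - 17*t^2 - 64*t - 14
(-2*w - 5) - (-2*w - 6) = 1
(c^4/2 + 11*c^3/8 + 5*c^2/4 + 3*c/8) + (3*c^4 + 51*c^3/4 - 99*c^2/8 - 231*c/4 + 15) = 7*c^4/2 + 113*c^3/8 - 89*c^2/8 - 459*c/8 + 15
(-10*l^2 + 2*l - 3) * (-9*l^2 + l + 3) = 90*l^4 - 28*l^3 - l^2 + 3*l - 9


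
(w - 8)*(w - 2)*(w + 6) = w^3 - 4*w^2 - 44*w + 96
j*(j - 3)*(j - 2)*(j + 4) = j^4 - j^3 - 14*j^2 + 24*j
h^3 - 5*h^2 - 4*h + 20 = (h - 5)*(h - 2)*(h + 2)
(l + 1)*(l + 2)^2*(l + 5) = l^4 + 10*l^3 + 33*l^2 + 44*l + 20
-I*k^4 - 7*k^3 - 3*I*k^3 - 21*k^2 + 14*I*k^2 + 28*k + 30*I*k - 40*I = (k + 4)*(k - 5*I)*(k - 2*I)*(-I*k + I)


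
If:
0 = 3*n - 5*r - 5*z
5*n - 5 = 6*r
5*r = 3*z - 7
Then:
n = -5/73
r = -65/73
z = 62/73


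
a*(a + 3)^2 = a^3 + 6*a^2 + 9*a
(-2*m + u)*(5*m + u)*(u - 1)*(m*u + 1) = -10*m^3*u^2 + 10*m^3*u + 3*m^2*u^3 - 3*m^2*u^2 - 10*m^2*u + 10*m^2 + m*u^4 - m*u^3 + 3*m*u^2 - 3*m*u + u^3 - u^2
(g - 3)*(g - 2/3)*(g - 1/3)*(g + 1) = g^4 - 3*g^3 - 7*g^2/9 + 23*g/9 - 2/3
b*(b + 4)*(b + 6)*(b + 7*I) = b^4 + 10*b^3 + 7*I*b^3 + 24*b^2 + 70*I*b^2 + 168*I*b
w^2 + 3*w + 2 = (w + 1)*(w + 2)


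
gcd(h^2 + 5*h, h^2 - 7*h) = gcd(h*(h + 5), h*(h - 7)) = h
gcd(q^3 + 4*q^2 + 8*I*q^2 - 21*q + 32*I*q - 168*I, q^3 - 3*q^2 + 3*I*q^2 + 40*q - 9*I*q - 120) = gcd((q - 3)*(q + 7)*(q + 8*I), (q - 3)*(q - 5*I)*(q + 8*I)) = q^2 + q*(-3 + 8*I) - 24*I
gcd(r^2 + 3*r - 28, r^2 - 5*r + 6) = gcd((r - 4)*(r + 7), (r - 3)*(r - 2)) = 1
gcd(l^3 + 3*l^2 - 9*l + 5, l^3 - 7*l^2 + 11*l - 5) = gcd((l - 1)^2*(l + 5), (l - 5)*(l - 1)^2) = l^2 - 2*l + 1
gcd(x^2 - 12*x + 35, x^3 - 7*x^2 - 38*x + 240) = x - 5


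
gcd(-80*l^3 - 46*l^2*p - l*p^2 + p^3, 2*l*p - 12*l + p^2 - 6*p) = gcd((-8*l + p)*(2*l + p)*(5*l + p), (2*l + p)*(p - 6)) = 2*l + p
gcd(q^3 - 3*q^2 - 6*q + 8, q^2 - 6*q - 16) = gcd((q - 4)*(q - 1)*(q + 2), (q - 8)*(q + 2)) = q + 2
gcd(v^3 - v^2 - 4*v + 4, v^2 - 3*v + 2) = v^2 - 3*v + 2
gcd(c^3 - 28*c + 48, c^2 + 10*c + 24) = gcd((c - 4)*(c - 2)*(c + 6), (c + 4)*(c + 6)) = c + 6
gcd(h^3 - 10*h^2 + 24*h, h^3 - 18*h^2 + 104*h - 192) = h^2 - 10*h + 24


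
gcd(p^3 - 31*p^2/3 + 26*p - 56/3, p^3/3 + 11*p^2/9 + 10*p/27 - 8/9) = 1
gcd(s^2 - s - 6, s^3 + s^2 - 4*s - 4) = s + 2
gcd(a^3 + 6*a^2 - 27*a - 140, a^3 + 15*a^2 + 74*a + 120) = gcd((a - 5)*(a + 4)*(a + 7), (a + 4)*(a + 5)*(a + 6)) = a + 4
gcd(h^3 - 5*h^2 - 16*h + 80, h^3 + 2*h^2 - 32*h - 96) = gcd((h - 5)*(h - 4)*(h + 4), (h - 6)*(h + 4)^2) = h + 4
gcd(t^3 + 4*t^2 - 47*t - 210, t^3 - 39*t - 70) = t^2 - 2*t - 35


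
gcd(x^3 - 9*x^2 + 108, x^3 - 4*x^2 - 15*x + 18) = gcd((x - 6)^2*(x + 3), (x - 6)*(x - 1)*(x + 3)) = x^2 - 3*x - 18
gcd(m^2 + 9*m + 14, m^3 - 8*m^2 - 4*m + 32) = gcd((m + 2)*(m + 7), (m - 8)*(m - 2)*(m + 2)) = m + 2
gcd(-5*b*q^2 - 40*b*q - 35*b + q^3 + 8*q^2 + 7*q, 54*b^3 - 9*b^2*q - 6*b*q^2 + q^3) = 1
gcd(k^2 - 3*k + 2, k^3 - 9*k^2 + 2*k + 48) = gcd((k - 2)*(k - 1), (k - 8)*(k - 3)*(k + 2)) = 1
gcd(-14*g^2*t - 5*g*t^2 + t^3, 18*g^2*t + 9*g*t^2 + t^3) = t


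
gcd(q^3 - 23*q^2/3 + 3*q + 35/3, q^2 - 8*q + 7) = q - 7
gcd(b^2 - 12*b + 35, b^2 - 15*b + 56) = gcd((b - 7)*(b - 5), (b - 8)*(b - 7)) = b - 7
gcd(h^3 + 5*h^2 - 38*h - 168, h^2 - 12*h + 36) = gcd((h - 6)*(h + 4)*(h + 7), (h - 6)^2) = h - 6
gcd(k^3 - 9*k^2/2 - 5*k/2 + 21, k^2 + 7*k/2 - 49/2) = k - 7/2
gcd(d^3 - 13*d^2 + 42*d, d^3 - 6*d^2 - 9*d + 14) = d - 7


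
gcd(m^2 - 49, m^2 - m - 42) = m - 7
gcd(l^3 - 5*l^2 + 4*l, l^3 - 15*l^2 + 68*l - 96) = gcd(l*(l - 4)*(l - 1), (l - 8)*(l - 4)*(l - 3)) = l - 4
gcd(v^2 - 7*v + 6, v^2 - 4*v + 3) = v - 1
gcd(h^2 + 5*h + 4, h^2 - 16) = h + 4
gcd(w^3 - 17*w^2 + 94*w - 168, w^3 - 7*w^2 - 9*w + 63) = w - 7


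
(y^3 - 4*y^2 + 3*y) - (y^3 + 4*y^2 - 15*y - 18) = -8*y^2 + 18*y + 18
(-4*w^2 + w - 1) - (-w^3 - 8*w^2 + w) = w^3 + 4*w^2 - 1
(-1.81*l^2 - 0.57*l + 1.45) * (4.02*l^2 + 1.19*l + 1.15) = -7.2762*l^4 - 4.4453*l^3 + 3.0692*l^2 + 1.07*l + 1.6675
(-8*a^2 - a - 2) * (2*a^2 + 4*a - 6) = -16*a^4 - 34*a^3 + 40*a^2 - 2*a + 12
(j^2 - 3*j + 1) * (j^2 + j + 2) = j^4 - 2*j^3 - 5*j + 2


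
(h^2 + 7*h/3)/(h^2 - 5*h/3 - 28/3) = h/(h - 4)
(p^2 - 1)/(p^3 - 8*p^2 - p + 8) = 1/(p - 8)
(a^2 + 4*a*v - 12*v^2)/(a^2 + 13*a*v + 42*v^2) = (a - 2*v)/(a + 7*v)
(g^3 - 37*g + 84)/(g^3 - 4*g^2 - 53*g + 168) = (g - 4)/(g - 8)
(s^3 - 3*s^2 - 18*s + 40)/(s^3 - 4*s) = (s^2 - s - 20)/(s*(s + 2))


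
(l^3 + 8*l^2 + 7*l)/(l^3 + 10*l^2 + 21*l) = (l + 1)/(l + 3)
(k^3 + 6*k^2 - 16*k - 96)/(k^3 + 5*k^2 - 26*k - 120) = (k - 4)/(k - 5)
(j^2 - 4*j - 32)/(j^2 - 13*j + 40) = (j + 4)/(j - 5)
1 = 1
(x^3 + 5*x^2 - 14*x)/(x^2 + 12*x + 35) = x*(x - 2)/(x + 5)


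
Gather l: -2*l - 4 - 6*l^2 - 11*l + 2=-6*l^2 - 13*l - 2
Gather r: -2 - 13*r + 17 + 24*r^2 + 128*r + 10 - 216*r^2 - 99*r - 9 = -192*r^2 + 16*r + 16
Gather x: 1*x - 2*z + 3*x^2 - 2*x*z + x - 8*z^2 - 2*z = 3*x^2 + x*(2 - 2*z) - 8*z^2 - 4*z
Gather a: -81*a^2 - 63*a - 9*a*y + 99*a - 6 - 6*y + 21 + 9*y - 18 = -81*a^2 + a*(36 - 9*y) + 3*y - 3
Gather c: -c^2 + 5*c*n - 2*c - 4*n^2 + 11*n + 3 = -c^2 + c*(5*n - 2) - 4*n^2 + 11*n + 3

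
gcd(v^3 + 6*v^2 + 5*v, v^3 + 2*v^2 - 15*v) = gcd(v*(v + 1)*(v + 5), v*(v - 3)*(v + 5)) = v^2 + 5*v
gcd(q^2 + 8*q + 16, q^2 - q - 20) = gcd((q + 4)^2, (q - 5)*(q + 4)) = q + 4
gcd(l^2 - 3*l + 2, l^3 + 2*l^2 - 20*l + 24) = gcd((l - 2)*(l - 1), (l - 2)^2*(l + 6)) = l - 2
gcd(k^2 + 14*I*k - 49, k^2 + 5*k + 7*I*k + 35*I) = k + 7*I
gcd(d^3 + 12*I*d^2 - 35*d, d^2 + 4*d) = d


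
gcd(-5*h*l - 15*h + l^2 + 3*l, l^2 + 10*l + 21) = l + 3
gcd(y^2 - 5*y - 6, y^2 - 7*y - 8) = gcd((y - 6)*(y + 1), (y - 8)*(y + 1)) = y + 1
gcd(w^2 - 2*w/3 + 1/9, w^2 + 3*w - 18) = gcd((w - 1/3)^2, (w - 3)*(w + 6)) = 1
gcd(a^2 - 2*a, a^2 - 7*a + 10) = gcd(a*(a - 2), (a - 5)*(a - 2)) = a - 2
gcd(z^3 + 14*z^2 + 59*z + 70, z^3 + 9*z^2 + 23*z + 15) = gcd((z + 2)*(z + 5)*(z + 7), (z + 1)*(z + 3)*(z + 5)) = z + 5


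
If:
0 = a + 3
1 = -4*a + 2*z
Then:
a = -3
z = -11/2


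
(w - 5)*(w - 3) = w^2 - 8*w + 15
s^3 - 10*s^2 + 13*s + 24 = (s - 8)*(s - 3)*(s + 1)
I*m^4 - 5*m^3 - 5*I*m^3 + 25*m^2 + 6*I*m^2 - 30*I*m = m*(m - 5)*(m + 6*I)*(I*m + 1)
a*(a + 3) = a^2 + 3*a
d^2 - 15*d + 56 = (d - 8)*(d - 7)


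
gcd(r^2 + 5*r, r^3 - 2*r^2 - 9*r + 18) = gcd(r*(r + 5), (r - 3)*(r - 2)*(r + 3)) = 1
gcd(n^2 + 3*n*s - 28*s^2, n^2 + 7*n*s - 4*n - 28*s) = n + 7*s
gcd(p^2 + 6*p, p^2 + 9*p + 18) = p + 6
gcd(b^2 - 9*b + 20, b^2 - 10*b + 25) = b - 5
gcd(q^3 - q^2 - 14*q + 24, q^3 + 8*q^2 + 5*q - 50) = q - 2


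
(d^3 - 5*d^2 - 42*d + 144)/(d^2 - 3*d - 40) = (d^2 + 3*d - 18)/(d + 5)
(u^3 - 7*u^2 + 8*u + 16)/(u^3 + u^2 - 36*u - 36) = (u^2 - 8*u + 16)/(u^2 - 36)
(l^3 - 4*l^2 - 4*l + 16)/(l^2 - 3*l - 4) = (l^2 - 4)/(l + 1)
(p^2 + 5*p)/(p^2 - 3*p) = (p + 5)/(p - 3)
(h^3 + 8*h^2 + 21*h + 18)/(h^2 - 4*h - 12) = (h^2 + 6*h + 9)/(h - 6)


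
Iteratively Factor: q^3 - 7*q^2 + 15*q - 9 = (q - 3)*(q^2 - 4*q + 3) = (q - 3)*(q - 1)*(q - 3)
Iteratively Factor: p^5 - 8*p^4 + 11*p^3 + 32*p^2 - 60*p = (p + 2)*(p^4 - 10*p^3 + 31*p^2 - 30*p) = (p - 3)*(p + 2)*(p^3 - 7*p^2 + 10*p) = p*(p - 3)*(p + 2)*(p^2 - 7*p + 10) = p*(p - 3)*(p - 2)*(p + 2)*(p - 5)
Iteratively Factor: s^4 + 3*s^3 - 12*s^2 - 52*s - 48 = (s + 3)*(s^3 - 12*s - 16) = (s + 2)*(s + 3)*(s^2 - 2*s - 8) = (s - 4)*(s + 2)*(s + 3)*(s + 2)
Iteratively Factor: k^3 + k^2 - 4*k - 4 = (k + 1)*(k^2 - 4) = (k + 1)*(k + 2)*(k - 2)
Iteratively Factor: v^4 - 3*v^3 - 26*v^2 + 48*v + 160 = (v + 2)*(v^3 - 5*v^2 - 16*v + 80) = (v - 5)*(v + 2)*(v^2 - 16) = (v - 5)*(v + 2)*(v + 4)*(v - 4)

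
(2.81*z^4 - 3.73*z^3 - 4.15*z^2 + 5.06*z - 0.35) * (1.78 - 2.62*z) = -7.3622*z^5 + 14.7744*z^4 + 4.2336*z^3 - 20.6442*z^2 + 9.9238*z - 0.623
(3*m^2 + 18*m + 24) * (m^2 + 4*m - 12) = 3*m^4 + 30*m^3 + 60*m^2 - 120*m - 288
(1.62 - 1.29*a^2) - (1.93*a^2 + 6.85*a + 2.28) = -3.22*a^2 - 6.85*a - 0.66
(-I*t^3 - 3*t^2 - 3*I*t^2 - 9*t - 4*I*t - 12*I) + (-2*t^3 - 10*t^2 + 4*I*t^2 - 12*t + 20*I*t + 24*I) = -2*t^3 - I*t^3 - 13*t^2 + I*t^2 - 21*t + 16*I*t + 12*I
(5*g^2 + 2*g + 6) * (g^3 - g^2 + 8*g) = 5*g^5 - 3*g^4 + 44*g^3 + 10*g^2 + 48*g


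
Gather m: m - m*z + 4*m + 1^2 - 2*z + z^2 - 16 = m*(5 - z) + z^2 - 2*z - 15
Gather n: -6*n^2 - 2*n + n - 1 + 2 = -6*n^2 - n + 1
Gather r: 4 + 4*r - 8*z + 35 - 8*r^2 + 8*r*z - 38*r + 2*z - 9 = -8*r^2 + r*(8*z - 34) - 6*z + 30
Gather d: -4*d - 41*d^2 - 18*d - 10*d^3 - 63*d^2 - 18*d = -10*d^3 - 104*d^2 - 40*d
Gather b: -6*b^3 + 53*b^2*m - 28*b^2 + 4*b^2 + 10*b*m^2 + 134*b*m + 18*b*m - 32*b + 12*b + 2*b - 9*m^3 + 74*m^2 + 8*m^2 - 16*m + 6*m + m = -6*b^3 + b^2*(53*m - 24) + b*(10*m^2 + 152*m - 18) - 9*m^3 + 82*m^2 - 9*m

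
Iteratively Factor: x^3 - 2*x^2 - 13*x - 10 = (x - 5)*(x^2 + 3*x + 2) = (x - 5)*(x + 1)*(x + 2)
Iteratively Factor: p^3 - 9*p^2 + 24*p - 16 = (p - 4)*(p^2 - 5*p + 4) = (p - 4)*(p - 1)*(p - 4)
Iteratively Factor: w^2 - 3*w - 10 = (w + 2)*(w - 5)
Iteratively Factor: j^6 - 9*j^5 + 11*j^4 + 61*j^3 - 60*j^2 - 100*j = (j - 2)*(j^5 - 7*j^4 - 3*j^3 + 55*j^2 + 50*j) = (j - 2)*(j + 1)*(j^4 - 8*j^3 + 5*j^2 + 50*j) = (j - 5)*(j - 2)*(j + 1)*(j^3 - 3*j^2 - 10*j) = (j - 5)^2*(j - 2)*(j + 1)*(j^2 + 2*j) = (j - 5)^2*(j - 2)*(j + 1)*(j + 2)*(j)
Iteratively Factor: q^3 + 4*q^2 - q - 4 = (q + 4)*(q^2 - 1) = (q - 1)*(q + 4)*(q + 1)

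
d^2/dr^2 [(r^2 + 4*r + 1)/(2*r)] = r^(-3)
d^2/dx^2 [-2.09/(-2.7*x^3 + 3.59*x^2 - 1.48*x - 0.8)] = ((15.0062 - 33.858*x)*(2.7*x^3 - 3.59*x^2 + 1.48*x + 0.8) + 2.09*(8.1*x^2 - 7.18*x + 1.48)*(16.2*x^2 - 14.36*x + 2.96))/(2.7*x^3 - 3.59*x^2 + 1.48*x + 0.8)^3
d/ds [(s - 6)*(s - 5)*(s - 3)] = 3*s^2 - 28*s + 63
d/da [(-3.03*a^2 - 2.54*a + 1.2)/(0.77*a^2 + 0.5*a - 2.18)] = (0.4408*a^2 + 11.3628*a + 4.9372)/(0.5929*a^4 + 0.77*a^3 - 3.1072*a^2 - 2.18*a + 4.7524)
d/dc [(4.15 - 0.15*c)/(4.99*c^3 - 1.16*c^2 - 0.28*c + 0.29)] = (1.497*c^3 - 62.2995*c^2 + 9.628*c + 1.1185)/(24.9001*c^6 - 11.5768*c^5 - 1.4488*c^4 + 3.5438*c^3 - 0.5944*c^2 - 0.1624*c + 0.0841)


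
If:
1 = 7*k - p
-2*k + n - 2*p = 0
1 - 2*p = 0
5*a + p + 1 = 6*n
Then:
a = 99/70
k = 3/14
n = 10/7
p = 1/2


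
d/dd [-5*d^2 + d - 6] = 1 - 10*d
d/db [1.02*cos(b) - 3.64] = -1.02*sin(b)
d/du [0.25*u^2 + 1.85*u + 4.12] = 0.5*u + 1.85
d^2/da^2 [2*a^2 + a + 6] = 4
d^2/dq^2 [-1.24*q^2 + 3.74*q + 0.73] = -2.48000000000000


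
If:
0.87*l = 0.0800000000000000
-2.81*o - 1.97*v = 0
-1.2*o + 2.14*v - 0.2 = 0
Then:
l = 0.09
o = -0.05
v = 0.07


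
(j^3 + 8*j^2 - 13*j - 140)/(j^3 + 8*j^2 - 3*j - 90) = (j^2 + 3*j - 28)/(j^2 + 3*j - 18)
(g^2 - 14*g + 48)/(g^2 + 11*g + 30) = (g^2 - 14*g + 48)/(g^2 + 11*g + 30)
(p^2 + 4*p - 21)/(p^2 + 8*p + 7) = (p - 3)/(p + 1)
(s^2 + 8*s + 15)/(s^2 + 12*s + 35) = (s + 3)/(s + 7)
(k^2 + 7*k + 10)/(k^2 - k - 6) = (k + 5)/(k - 3)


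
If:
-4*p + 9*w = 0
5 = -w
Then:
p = -45/4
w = -5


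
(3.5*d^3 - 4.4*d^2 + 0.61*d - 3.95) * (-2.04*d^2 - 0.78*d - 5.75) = -7.14*d^5 + 6.246*d^4 - 17.9374*d^3 + 32.8822*d^2 - 0.426499999999999*d + 22.7125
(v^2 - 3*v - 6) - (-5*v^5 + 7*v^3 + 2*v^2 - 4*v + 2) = 5*v^5 - 7*v^3 - v^2 + v - 8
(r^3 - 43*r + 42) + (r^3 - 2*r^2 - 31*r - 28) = 2*r^3 - 2*r^2 - 74*r + 14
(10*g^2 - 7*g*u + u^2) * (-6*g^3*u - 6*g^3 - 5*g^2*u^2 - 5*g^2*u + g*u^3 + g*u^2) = -60*g^5*u - 60*g^5 - 8*g^4*u^2 - 8*g^4*u + 39*g^3*u^3 + 39*g^3*u^2 - 12*g^2*u^4 - 12*g^2*u^3 + g*u^5 + g*u^4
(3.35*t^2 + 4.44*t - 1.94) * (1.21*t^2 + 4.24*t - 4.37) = 4.0535*t^4 + 19.5764*t^3 + 1.8387*t^2 - 27.6284*t + 8.4778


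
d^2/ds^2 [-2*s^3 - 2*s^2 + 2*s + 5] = -12*s - 4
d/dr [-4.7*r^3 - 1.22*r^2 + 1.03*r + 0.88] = -14.1*r^2 - 2.44*r + 1.03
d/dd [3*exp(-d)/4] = -3*exp(-d)/4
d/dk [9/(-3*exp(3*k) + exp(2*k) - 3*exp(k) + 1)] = (81*exp(2*k) - 18*exp(k) + 27)*exp(k)/(3*exp(3*k) - exp(2*k) + 3*exp(k) - 1)^2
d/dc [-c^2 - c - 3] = -2*c - 1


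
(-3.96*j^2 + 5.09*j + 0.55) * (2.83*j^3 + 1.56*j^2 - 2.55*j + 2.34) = -11.2068*j^5 + 8.2271*j^4 + 19.5949*j^3 - 21.3879*j^2 + 10.5081*j + 1.287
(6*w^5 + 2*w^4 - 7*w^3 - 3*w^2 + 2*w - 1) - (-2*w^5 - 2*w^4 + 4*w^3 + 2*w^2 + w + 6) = 8*w^5 + 4*w^4 - 11*w^3 - 5*w^2 + w - 7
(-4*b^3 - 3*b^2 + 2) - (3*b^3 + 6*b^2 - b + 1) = -7*b^3 - 9*b^2 + b + 1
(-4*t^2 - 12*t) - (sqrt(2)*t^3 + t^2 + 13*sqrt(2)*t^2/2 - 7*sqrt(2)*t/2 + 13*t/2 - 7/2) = -sqrt(2)*t^3 - 13*sqrt(2)*t^2/2 - 5*t^2 - 37*t/2 + 7*sqrt(2)*t/2 + 7/2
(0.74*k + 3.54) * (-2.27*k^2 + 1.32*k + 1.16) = -1.6798*k^3 - 7.059*k^2 + 5.5312*k + 4.1064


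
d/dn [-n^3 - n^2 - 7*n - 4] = -3*n^2 - 2*n - 7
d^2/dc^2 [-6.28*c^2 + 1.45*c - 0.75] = -12.5600000000000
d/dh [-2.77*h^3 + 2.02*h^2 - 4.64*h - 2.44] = -8.31*h^2 + 4.04*h - 4.64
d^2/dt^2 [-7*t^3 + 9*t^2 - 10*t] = 18 - 42*t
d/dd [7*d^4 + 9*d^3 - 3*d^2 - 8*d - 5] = 28*d^3 + 27*d^2 - 6*d - 8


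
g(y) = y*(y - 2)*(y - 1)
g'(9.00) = 191.00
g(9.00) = 504.00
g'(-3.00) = 47.00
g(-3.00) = -60.00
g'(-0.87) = 9.49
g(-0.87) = -4.67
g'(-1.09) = 12.10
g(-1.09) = -7.04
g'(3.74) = 21.52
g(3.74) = 17.83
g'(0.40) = 0.08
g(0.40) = 0.38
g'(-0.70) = 7.67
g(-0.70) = -3.21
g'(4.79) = 42.09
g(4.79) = 50.65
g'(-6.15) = 152.37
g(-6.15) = -358.38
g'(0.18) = 1.02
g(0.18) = 0.27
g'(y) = y*(y - 2) + y*(y - 1) + (y - 2)*(y - 1) = 3*y^2 - 6*y + 2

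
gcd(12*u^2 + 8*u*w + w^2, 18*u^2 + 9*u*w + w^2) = 6*u + w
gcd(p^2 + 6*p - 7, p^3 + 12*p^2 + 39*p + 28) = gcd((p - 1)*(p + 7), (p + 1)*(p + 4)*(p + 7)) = p + 7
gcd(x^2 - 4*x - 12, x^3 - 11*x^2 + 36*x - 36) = x - 6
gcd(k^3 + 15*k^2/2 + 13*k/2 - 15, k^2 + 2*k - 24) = k + 6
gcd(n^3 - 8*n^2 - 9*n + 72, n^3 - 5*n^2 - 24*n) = n^2 - 5*n - 24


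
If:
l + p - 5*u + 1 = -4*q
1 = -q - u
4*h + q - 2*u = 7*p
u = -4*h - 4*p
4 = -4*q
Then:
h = 1/11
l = 34/11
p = -1/11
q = -1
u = 0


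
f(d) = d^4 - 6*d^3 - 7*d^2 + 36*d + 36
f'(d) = 4*d^3 - 18*d^2 - 14*d + 36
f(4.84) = -85.26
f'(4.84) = 0.10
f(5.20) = -78.57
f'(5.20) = 38.91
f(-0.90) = 2.96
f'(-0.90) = 31.10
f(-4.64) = 781.16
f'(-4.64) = -686.16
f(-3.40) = 202.14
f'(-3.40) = -281.70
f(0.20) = 42.87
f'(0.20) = 32.51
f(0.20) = 42.87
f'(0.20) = 32.51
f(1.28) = 60.71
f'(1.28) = -3.02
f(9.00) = 1980.00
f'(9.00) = 1368.00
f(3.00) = 0.00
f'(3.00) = -60.00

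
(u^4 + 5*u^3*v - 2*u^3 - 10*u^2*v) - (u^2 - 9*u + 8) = u^4 + 5*u^3*v - 2*u^3 - 10*u^2*v - u^2 + 9*u - 8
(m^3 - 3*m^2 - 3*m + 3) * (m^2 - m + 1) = m^5 - 4*m^4 + m^3 + 3*m^2 - 6*m + 3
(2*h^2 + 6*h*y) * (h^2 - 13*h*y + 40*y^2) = 2*h^4 - 20*h^3*y + 2*h^2*y^2 + 240*h*y^3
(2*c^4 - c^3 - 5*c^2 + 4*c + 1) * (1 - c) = -2*c^5 + 3*c^4 + 4*c^3 - 9*c^2 + 3*c + 1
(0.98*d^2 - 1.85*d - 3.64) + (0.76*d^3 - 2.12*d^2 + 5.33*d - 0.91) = 0.76*d^3 - 1.14*d^2 + 3.48*d - 4.55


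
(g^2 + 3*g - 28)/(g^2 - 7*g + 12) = (g + 7)/(g - 3)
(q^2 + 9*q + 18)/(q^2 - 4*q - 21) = (q + 6)/(q - 7)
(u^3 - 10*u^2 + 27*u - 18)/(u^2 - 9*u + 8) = (u^2 - 9*u + 18)/(u - 8)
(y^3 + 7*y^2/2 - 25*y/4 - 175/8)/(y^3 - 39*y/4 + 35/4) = (y + 5/2)/(y - 1)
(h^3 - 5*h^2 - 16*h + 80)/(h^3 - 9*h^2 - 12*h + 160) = (h - 4)/(h - 8)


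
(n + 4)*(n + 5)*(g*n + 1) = g*n^3 + 9*g*n^2 + 20*g*n + n^2 + 9*n + 20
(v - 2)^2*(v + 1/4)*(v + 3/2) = v^4 - 9*v^3/4 - 21*v^2/8 + 11*v/2 + 3/2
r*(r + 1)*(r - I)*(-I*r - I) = -I*r^4 - r^3 - 2*I*r^3 - 2*r^2 - I*r^2 - r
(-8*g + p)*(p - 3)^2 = -8*g*p^2 + 48*g*p - 72*g + p^3 - 6*p^2 + 9*p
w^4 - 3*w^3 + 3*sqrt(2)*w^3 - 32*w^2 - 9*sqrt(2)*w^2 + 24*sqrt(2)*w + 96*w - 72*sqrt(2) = (w - 3)*(w - 2*sqrt(2))*(w - sqrt(2))*(w + 6*sqrt(2))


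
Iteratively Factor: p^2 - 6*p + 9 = (p - 3)*(p - 3)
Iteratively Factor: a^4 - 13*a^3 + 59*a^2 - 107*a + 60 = (a - 1)*(a^3 - 12*a^2 + 47*a - 60) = (a - 3)*(a - 1)*(a^2 - 9*a + 20) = (a - 5)*(a - 3)*(a - 1)*(a - 4)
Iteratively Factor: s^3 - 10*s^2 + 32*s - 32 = (s - 4)*(s^2 - 6*s + 8) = (s - 4)^2*(s - 2)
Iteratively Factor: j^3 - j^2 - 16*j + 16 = (j - 4)*(j^2 + 3*j - 4) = (j - 4)*(j - 1)*(j + 4)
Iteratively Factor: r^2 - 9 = (r + 3)*(r - 3)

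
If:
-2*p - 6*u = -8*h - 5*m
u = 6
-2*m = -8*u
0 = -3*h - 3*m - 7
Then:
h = -79/3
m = 24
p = -190/3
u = 6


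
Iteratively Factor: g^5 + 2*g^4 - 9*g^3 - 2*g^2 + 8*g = (g - 1)*(g^4 + 3*g^3 - 6*g^2 - 8*g) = (g - 1)*(g + 1)*(g^3 + 2*g^2 - 8*g) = g*(g - 1)*(g + 1)*(g^2 + 2*g - 8) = g*(g - 2)*(g - 1)*(g + 1)*(g + 4)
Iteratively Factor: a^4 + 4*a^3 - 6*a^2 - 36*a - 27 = (a + 1)*(a^3 + 3*a^2 - 9*a - 27) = (a + 1)*(a + 3)*(a^2 - 9) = (a - 3)*(a + 1)*(a + 3)*(a + 3)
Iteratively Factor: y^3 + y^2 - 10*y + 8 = (y - 1)*(y^2 + 2*y - 8) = (y - 1)*(y + 4)*(y - 2)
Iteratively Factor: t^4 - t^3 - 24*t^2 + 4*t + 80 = (t - 2)*(t^3 + t^2 - 22*t - 40) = (t - 5)*(t - 2)*(t^2 + 6*t + 8) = (t - 5)*(t - 2)*(t + 2)*(t + 4)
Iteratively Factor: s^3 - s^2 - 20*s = (s)*(s^2 - s - 20) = s*(s - 5)*(s + 4)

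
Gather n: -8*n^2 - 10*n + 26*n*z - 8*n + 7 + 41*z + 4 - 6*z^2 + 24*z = -8*n^2 + n*(26*z - 18) - 6*z^2 + 65*z + 11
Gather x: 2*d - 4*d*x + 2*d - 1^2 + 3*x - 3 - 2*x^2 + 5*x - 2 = 4*d - 2*x^2 + x*(8 - 4*d) - 6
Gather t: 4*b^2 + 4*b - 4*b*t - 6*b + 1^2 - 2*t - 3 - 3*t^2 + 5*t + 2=4*b^2 - 2*b - 3*t^2 + t*(3 - 4*b)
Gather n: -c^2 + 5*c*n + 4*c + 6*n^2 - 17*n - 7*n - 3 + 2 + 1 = -c^2 + 4*c + 6*n^2 + n*(5*c - 24)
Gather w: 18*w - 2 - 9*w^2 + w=-9*w^2 + 19*w - 2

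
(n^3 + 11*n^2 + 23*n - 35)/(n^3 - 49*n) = (n^2 + 4*n - 5)/(n*(n - 7))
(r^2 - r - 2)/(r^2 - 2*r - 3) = (r - 2)/(r - 3)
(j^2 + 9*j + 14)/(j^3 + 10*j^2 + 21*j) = (j + 2)/(j*(j + 3))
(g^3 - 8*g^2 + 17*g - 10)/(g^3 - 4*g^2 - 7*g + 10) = (g - 2)/(g + 2)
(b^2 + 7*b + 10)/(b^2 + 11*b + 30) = (b + 2)/(b + 6)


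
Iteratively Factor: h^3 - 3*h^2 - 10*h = (h - 5)*(h^2 + 2*h) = h*(h - 5)*(h + 2)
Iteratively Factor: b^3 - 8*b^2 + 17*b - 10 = (b - 1)*(b^2 - 7*b + 10) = (b - 5)*(b - 1)*(b - 2)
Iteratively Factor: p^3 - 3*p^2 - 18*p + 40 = (p + 4)*(p^2 - 7*p + 10) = (p - 2)*(p + 4)*(p - 5)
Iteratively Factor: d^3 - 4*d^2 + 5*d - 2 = (d - 1)*(d^2 - 3*d + 2) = (d - 1)^2*(d - 2)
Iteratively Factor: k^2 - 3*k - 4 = (k - 4)*(k + 1)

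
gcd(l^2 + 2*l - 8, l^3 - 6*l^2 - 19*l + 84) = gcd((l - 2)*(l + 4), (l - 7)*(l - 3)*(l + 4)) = l + 4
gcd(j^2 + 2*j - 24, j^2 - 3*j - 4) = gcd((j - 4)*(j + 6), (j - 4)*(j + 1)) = j - 4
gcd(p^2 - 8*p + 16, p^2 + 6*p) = 1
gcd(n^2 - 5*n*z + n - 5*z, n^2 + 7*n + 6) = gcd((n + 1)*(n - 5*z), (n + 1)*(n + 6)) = n + 1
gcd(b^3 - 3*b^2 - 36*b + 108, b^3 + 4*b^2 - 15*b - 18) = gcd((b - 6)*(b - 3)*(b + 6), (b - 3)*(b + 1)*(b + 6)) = b^2 + 3*b - 18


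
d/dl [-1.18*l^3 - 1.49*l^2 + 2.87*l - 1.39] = -3.54*l^2 - 2.98*l + 2.87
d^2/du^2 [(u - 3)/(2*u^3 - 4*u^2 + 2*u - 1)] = 4*(2*(u - 3)*(3*u^2 - 4*u + 1)^2 + (-3*u^2 + 4*u - (u - 3)*(3*u - 2) - 1)*(2*u^3 - 4*u^2 + 2*u - 1))/(2*u^3 - 4*u^2 + 2*u - 1)^3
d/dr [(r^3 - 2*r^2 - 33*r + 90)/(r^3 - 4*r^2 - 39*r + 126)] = -2/(r^2 - 14*r + 49)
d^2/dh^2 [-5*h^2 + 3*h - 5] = -10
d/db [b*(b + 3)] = 2*b + 3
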